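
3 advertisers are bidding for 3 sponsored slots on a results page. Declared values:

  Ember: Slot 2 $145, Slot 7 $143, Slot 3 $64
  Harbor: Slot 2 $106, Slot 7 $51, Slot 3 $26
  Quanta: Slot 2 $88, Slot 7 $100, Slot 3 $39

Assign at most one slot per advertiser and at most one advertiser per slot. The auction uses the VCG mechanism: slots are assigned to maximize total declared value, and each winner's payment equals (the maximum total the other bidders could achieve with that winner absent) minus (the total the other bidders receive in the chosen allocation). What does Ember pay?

Efficient allocation: Ember→Slot 7 ($143), Harbor→Slot 2 ($106), Quanta→Slot 3 ($39); total welfare W = $288.
Ember receives Slot 7 at value $143, so the others get W − 143 = $145.
Without Ember: best allocation of the remaining 2 bidders over all 3 slots is Harbor→Slot 2 ($106), Quanta→Slot 7 ($100), total $206.
VCG payment = (others' best without Ember) − (others' welfare with Ember) = 206 − 145 = $61.

Ember pays $61.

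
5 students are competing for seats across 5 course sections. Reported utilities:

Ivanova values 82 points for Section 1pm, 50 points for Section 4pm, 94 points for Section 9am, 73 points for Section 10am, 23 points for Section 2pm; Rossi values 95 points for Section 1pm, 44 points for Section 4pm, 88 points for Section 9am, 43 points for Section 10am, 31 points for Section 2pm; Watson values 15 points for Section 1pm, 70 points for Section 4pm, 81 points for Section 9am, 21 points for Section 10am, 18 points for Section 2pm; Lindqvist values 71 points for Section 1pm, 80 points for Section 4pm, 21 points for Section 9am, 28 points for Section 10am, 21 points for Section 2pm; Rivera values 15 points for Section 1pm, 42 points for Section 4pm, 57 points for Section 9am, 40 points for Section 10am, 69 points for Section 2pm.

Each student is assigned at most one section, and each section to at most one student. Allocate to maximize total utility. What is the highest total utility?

Maximum total: 398 points

This is a one-to-one assignment (maximum-weight bipartite matching).
Optimal: Ivanova→Section 10am (73 points), Rossi→Section 1pm (95 points), Watson→Section 9am (81 points), Lindqvist→Section 4pm (80 points), Rivera→Section 2pm (69 points) — total 73+95+81+80+69 = 398 points.
Max-entry greedy (repeatedly take the single best remaining cell) gives 359 points, worse by 39.
Next-best assignment: Ivanova→Section 10am, Rossi→Section 9am, Watson→Section 4pm, Lindqvist→Section 1pm, Rivera→Section 2pm = 371 points.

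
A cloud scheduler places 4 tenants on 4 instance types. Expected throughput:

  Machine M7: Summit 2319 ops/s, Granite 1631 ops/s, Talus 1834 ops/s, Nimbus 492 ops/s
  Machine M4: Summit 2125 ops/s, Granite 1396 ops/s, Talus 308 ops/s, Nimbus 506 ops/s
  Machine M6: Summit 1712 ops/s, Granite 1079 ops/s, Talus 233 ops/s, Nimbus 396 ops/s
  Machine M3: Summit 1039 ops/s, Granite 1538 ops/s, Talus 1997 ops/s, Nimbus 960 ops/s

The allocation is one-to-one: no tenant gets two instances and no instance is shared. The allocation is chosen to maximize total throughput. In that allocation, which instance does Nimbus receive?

Optimal: Summit→Machine M4 (2125 ops/s), Granite→Machine M7 (1631 ops/s), Talus→Machine M3 (1997 ops/s), Nimbus→Machine M6 (396 ops/s) — total 2125+1631+1997+396 = 6149 ops/s.
Max-entry greedy (repeatedly take the single best remaining cell) gives 6108 ops/s, worse by 41.
Next-best assignment: Summit→Machine M7, Granite→Machine M4, Talus→Machine M3, Nimbus→Machine M6 = 6108 ops/s.
Swapping Talus↔Granite (Talus→Machine M7 1834 ops/s, Granite→Machine M3 1538 ops/s) loses 256.
Nimbus's own top instance is Machine M3 (960 ops/s), but forcing Nimbus→Machine M3 and reassigning the rest optimally gives only 5998 ops/s — worse by 151.

Nimbus receives Machine M6.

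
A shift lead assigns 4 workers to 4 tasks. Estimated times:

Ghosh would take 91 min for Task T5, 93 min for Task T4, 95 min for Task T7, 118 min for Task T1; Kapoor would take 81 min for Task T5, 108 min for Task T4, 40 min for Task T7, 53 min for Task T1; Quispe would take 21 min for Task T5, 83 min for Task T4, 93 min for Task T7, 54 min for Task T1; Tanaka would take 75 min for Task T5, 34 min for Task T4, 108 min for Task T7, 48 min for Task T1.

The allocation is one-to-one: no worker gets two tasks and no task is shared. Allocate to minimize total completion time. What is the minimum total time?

This is the linear assignment problem.
Optimal: Ghosh→Task T4 (93 min), Kapoor→Task T7 (40 min), Quispe→Task T5 (21 min), Tanaka→Task T1 (48 min) — total 93+40+21+48 = 202 min.
Row-greedy (each worker in turn takes its cheapest remaining task) gives 219 min, worse by 17.
Next-best assignment: Ghosh→Task T7, Kapoor→Task T1, Quispe→Task T5, Tanaka→Task T4 = 203 min.

Min total: 202 min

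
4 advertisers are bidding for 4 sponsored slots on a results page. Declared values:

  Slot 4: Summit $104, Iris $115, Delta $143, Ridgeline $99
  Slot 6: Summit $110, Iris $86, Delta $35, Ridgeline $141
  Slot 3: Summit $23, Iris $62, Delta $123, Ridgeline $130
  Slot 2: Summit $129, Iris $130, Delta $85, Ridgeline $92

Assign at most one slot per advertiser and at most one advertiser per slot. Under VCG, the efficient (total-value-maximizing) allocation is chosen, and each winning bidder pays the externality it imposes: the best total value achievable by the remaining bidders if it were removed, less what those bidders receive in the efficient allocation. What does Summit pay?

Efficient allocation: Summit→Slot 6 ($110), Iris→Slot 2 ($130), Delta→Slot 4 ($143), Ridgeline→Slot 3 ($130); total welfare W = $513.
Summit receives Slot 6 at value $110, so the others get W − 110 = $403.
Without Summit: best allocation of the remaining 3 bidders over all 4 slots is Iris→Slot 2 ($130), Delta→Slot 4 ($143), Ridgeline→Slot 6 ($141), total $414.
VCG payment = (others' best without Summit) − (others' welfare with Summit) = 414 − 403 = $11.

Summit pays $11.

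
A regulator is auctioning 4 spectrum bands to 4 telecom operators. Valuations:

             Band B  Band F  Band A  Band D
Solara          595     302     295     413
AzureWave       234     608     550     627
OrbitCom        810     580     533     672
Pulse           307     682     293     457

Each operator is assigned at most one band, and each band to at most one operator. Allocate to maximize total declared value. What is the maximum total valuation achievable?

Treat this as an assignment problem: match each operator to one band.
Optimal: Solara→Band B ($595M), AzureWave→Band A ($550M), OrbitCom→Band D ($672M), Pulse→Band F ($682M) — total 595+550+672+682 = $2499M.
Row-greedy (each operator in turn takes its best remaining band) gives $2095M, worse by 404.
Checked against all permutations: $2499M is optimal.

Max total: $2499M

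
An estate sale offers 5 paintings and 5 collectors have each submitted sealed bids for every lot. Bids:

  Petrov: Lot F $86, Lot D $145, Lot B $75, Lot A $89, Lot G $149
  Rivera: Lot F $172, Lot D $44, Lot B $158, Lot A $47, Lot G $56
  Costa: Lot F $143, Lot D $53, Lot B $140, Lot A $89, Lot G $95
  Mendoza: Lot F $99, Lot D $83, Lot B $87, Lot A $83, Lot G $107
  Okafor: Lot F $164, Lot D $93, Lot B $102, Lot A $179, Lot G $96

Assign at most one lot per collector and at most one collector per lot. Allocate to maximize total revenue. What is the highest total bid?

This is the linear assignment problem.
Optimal: Petrov→Lot D ($145), Rivera→Lot F ($172), Costa→Lot B ($140), Mendoza→Lot G ($107), Okafor→Lot A ($179) — total 145+172+140+107+179 = $743.
Max-entry greedy (repeatedly take the single best remaining cell) gives $723, worse by 20.
Next-best assignment: Petrov→Lot D, Rivera→Lot B, Costa→Lot F, Mendoza→Lot G, Okafor→Lot A = $732.
Every other assignment is strictly worse.

Max total: $743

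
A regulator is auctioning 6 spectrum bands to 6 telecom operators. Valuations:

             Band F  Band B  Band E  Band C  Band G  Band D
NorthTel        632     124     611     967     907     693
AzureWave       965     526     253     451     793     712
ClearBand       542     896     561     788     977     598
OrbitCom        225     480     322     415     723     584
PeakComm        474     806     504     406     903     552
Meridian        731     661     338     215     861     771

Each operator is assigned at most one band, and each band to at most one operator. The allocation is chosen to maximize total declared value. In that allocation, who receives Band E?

PeakComm receives Band E.

Optimal: NorthTel→Band C ($967M), AzureWave→Band F ($965M), ClearBand→Band B ($896M), OrbitCom→Band G ($723M), PeakComm→Band E ($504M), Meridian→Band D ($771M) — total 967+965+896+723+504+771 = $4826M.
Column-greedy (each band in turn goes to its best remaining operator) gives $4561M, worse by 265.
Next-best assignment: NorthTel→Band C, AzureWave→Band F, ClearBand→Band B, OrbitCom→Band E, PeakComm→Band G, Meridian→Band D = $4824M.
No other one-to-one assignment exceeds $4826M.
PeakComm's own top band is Band G ($903M), but forcing PeakComm→Band G and reassigning the rest optimally gives only $4824M — worse by 2.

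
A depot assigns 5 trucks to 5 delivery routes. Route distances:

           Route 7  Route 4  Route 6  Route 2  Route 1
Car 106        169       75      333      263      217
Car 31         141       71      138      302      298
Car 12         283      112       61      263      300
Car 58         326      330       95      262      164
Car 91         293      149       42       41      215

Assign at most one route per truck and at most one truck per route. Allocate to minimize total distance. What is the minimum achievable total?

Optimal: Car 106→Route 4 (75 km), Car 31→Route 7 (141 km), Car 12→Route 6 (61 km), Car 58→Route 1 (164 km), Car 91→Route 2 (41 km) — total 75+141+61+164+41 = 482 km.
Min-entry greedy (repeatedly take the single cheapest remaining cell) gives 506 km, worse by 24.
Next-best assignment: Car 106→Route 7, Car 31→Route 4, Car 12→Route 6, Car 58→Route 1, Car 91→Route 2 = 506 km.
Swapping Car 91↔Car 31 (Car 91→Route 7 293 km, Car 31→Route 2 302 km) adds 413.
No other one-to-one assignment undercuts 482 km.

Minimum total: 482 km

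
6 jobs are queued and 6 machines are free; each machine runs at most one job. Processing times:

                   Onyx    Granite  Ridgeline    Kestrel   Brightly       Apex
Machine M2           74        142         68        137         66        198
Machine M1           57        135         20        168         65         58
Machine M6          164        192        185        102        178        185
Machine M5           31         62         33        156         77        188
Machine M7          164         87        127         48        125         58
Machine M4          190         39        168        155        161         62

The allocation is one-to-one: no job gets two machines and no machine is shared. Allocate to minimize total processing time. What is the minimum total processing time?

Minimum total: 316 min

Optimal: Onyx→Machine M5 (31 min), Granite→Machine M4 (39 min), Ridgeline→Machine M1 (20 min), Kestrel→Machine M6 (102 min), Brightly→Machine M2 (66 min), Apex→Machine M7 (58 min) — total 31+39+20+102+66+58 = 316 min.
Row-greedy (each job in turn takes its cheapest remaining machine) gives 389 min, worse by 73.
Every other assignment is strictly worse.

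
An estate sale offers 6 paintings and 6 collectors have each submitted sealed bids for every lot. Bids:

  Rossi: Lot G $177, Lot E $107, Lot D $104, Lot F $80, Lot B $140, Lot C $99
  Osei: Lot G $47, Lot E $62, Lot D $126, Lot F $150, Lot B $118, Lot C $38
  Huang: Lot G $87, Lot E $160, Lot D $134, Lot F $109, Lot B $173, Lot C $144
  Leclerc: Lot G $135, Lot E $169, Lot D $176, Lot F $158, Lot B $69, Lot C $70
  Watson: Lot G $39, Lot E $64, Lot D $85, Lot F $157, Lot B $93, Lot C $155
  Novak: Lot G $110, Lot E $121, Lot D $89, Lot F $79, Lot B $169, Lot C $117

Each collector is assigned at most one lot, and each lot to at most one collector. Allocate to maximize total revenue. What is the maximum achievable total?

Max total: $987

This is the linear assignment problem.
Optimal: Rossi→Lot G ($177), Osei→Lot F ($150), Huang→Lot E ($160), Leclerc→Lot D ($176), Watson→Lot C ($155), Novak→Lot B ($169) — total 177+150+160+176+155+169 = $987.
Row-greedy (each collector in turn takes its best remaining lot) gives $952, worse by 35.
Next-best assignment: Rossi→Lot G, Osei→Lot F, Huang→Lot D, Leclerc→Lot E, Watson→Lot C, Novak→Lot B = $954.
Swapping Leclerc↔Rossi (Leclerc→Lot G $135, Rossi→Lot D $104) loses 114.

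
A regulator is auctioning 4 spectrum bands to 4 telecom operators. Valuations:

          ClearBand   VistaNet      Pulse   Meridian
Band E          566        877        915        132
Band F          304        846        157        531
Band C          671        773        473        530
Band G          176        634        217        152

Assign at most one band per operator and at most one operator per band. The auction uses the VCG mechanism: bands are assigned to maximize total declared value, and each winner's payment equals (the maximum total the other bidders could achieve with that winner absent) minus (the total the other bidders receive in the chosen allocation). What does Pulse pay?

Efficient allocation: ClearBand→Band C ($671M), VistaNet→Band G ($634M), Pulse→Band E ($915M), Meridian→Band F ($531M); total welfare W = $2751M.
Pulse receives Band E at value $915M, so the others get W − 915 = $1836M.
Without Pulse: best allocation of the remaining 3 bidders over all 4 bands is ClearBand→Band C ($671M), VistaNet→Band E ($877M), Meridian→Band F ($531M), total $2079M.
VCG payment = (others' best without Pulse) − (others' welfare with Pulse) = 2079 − 1836 = $243M.

Pulse pays $243M.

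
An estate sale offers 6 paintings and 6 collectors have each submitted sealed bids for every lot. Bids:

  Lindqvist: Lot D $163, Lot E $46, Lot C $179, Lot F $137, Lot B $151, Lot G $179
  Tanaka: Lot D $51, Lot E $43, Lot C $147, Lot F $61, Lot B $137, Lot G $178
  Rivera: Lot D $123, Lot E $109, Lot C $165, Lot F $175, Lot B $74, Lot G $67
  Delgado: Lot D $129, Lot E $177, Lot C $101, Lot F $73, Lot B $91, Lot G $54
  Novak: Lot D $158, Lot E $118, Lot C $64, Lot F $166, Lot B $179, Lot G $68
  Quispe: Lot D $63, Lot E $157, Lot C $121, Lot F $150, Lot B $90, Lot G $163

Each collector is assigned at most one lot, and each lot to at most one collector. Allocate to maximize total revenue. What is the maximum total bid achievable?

Max total: $1012

Treat this as an assignment problem: match each collector to one lot.
Optimal: Lindqvist→Lot D ($163), Tanaka→Lot G ($178), Rivera→Lot C ($165), Delgado→Lot E ($177), Novak→Lot B ($179), Quispe→Lot F ($150) — total 163+178+165+177+179+150 = $1012.
Row-greedy (each collector in turn takes its best remaining lot) gives $951, worse by 61.
Next-best assignment: Lindqvist→Lot D, Tanaka→Lot C, Rivera→Lot F, Delgado→Lot E, Novak→Lot B, Quispe→Lot G = $1004.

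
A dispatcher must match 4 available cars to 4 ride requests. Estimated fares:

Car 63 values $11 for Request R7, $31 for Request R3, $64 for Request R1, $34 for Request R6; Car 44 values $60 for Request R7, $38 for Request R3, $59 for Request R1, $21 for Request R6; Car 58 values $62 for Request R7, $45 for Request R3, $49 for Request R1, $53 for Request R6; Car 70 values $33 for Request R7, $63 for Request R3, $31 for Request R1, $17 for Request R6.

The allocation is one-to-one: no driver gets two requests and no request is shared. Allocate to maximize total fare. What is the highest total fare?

Maximum total: $240

Optimal: Car 63→Request R1 ($64), Car 44→Request R7 ($60), Car 58→Request R6 ($53), Car 70→Request R3 ($63) — total 64+60+53+63 = $240.
Column-greedy (each request in turn goes to its best remaining driver) gives $210, worse by 30.
Next-best assignment: Car 63→Request R6, Car 44→Request R1, Car 58→Request R7, Car 70→Request R3 = $218.
Swapping Car 63↔Car 58 (Car 63→Request R6 $34, Car 58→Request R1 $49) loses 34.
Every other assignment is strictly worse.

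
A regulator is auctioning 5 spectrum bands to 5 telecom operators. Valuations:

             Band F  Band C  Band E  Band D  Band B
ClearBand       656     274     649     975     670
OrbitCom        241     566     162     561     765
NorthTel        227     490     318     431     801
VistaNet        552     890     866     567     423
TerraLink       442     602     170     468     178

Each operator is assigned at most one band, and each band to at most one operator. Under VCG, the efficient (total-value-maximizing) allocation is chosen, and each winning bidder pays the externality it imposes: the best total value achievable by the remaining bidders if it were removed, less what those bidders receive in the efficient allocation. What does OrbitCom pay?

Efficient allocation: ClearBand→Band D ($975M), OrbitCom→Band C ($566M), NorthTel→Band B ($801M), VistaNet→Band E ($866M), TerraLink→Band F ($442M); total welfare W = $3650M.
OrbitCom receives Band C at value $566M, so the others get W − 566 = $3084M.
Without OrbitCom: best allocation of the remaining 4 bidders over all 5 bands is ClearBand→Band D ($975M), NorthTel→Band B ($801M), VistaNet→Band E ($866M), TerraLink→Band C ($602M), total $3244M.
VCG payment = (others' best without OrbitCom) − (others' welfare with OrbitCom) = 3244 − 3084 = $160M.

OrbitCom pays $160M.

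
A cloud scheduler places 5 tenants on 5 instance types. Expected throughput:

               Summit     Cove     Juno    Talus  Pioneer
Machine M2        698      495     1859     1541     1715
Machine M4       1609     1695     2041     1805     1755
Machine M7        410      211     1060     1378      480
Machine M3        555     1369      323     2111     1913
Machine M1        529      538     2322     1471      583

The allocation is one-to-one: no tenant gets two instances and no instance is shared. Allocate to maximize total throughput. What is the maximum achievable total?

This is a one-to-one assignment (maximum-weight bipartite matching).
Optimal: Summit→Machine M4 (1609 ops/s), Cove→Machine M3 (1369 ops/s), Juno→Machine M1 (2322 ops/s), Talus→Machine M7 (1378 ops/s), Pioneer→Machine M2 (1715 ops/s) — total 1609+1369+2322+1378+1715 = 8393 ops/s.
Max-entry greedy (repeatedly take the single best remaining cell) gives 7097 ops/s, worse by 1296.
Next-best assignment: Summit→Machine M7, Cove→Machine M4, Juno→Machine M1, Talus→Machine M3, Pioneer→Machine M2 = 8253 ops/s.
Every other assignment is strictly worse.

Maximum total: 8393 ops/s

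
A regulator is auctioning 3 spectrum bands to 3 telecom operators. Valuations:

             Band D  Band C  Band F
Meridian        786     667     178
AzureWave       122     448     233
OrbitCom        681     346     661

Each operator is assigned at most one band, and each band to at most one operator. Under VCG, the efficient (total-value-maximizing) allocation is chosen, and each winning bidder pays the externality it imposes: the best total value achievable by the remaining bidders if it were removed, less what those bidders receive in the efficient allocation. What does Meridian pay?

Meridian pays $20M.

Efficient allocation: Meridian→Band D ($786M), AzureWave→Band C ($448M), OrbitCom→Band F ($661M); total welfare W = $1895M.
Meridian receives Band D at value $786M, so the others get W − 786 = $1109M.
Without Meridian: best allocation of the remaining 2 bidders over all 3 bands is AzureWave→Band C ($448M), OrbitCom→Band D ($681M), total $1129M.
VCG payment = (others' best without Meridian) − (others' welfare with Meridian) = 1129 − 1109 = $20M.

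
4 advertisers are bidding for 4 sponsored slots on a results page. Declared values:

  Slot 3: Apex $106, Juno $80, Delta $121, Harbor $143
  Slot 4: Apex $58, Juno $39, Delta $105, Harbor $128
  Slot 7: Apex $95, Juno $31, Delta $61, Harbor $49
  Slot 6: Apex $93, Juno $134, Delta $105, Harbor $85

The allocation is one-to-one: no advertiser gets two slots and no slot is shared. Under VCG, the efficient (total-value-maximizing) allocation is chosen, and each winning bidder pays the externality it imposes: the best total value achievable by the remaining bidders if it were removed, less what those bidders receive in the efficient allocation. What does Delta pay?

Delta pays $15.

Efficient allocation: Apex→Slot 7 ($95), Juno→Slot 6 ($134), Delta→Slot 3 ($121), Harbor→Slot 4 ($128); total welfare W = $478.
Delta receives Slot 3 at value $121, so the others get W − 121 = $357.
Without Delta: best allocation of the remaining 3 bidders over all 4 slots is Apex→Slot 7 ($95), Juno→Slot 6 ($134), Harbor→Slot 3 ($143), total $372.
VCG payment = (others' best without Delta) − (others' welfare with Delta) = 372 − 357 = $15.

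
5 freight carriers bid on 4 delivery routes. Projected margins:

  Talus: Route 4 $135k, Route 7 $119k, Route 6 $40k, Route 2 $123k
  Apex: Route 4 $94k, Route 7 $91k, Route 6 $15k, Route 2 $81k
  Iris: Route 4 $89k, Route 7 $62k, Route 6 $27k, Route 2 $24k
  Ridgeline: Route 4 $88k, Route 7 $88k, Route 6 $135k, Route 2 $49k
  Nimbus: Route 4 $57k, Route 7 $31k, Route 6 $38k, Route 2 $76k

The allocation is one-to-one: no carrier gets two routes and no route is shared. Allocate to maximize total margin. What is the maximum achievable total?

Maximum total: $438k

Optimal: Iris→Route 4 ($89k), Apex→Route 7 ($91k), Ridgeline→Route 6 ($135k), Talus→Route 2 ($123k) — total 89+91+135+123 = $438k.
Row-greedy (each carrier in turn takes its best remaining route) gives $302k, worse by 136.
Swapping Talus↔Ridgeline (Talus→Route 6 $40k, Ridgeline→Route 2 $49k) loses 169.
Checked against all permutations: $438k is optimal.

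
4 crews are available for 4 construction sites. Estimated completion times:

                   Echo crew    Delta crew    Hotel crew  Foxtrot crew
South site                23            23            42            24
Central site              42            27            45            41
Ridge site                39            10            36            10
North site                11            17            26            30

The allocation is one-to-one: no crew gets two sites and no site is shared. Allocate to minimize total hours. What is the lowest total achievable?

Treat this as an assignment problem: match each crew to one site.
Optimal: Echo crew→South site (23 hours), Delta crew→Central site (27 hours), Hotel crew→North site (26 hours), Foxtrot crew→Ridge site (10 hours) — total 23+27+26+10 = 86 hours.
Row-greedy (each crew in turn takes its cheapest remaining site) gives 104 hours, worse by 18.
Swapping Echo crew↔Foxtrot crew (Echo crew→Ridge site 39 hours, Foxtrot crew→South site 24 hours) adds 30.

Minimum total: 86 hours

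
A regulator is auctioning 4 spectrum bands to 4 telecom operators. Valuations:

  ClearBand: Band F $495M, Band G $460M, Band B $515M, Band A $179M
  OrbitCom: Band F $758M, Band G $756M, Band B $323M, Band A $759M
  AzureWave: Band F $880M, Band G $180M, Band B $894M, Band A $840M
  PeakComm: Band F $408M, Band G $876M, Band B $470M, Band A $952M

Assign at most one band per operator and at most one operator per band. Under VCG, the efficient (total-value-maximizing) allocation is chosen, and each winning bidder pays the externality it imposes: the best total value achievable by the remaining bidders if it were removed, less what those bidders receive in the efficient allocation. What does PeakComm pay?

PeakComm pays $3M.

Efficient allocation: ClearBand→Band B ($515M), OrbitCom→Band G ($756M), AzureWave→Band F ($880M), PeakComm→Band A ($952M); total welfare W = $3103M.
PeakComm receives Band A at value $952M, so the others get W − 952 = $2151M.
Without PeakComm: best allocation of the remaining 3 bidders over all 4 bands is ClearBand→Band B ($515M), OrbitCom→Band A ($759M), AzureWave→Band F ($880M), total $2154M.
VCG payment = (others' best without PeakComm) − (others' welfare with PeakComm) = 2154 − 2151 = $3M.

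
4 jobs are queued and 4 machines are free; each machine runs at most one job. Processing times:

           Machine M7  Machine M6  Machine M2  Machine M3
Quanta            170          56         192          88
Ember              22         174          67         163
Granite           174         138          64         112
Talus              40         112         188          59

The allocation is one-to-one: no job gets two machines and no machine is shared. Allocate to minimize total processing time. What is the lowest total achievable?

Minimum total: 201 min

This is a one-to-one assignment (minimum-cost bipartite matching).
Optimal: Quanta→Machine M6 (56 min), Ember→Machine M7 (22 min), Granite→Machine M2 (64 min), Talus→Machine M3 (59 min) — total 56+22+64+59 = 201 min.
Swapping Talus↔Ember (Talus→Machine M7 40 min, Ember→Machine M3 163 min) adds 122.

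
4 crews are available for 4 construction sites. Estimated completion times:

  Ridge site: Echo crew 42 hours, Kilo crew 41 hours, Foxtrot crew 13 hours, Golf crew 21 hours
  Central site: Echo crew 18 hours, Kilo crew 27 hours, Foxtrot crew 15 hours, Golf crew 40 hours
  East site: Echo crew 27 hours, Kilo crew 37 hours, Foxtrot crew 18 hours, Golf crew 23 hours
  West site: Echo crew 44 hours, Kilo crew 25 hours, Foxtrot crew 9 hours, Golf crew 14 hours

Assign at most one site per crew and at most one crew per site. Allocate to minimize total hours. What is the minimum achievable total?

This is the linear assignment problem.
Optimal: Echo crew→Central site (18 hours), Kilo crew→West site (25 hours), Foxtrot crew→Ridge site (13 hours), Golf crew→East site (23 hours) — total 18+25+13+23 = 79 hours.
Min-entry greedy (repeatedly take the single cheapest remaining cell) gives 85 hours, worse by 6.
Swapping Foxtrot crew↔Kilo crew (Foxtrot crew→West site 9 hours, Kilo crew→Ridge site 41 hours) adds 12.
Checked against all permutations: 79 hours is optimal.

Min total: 79 hours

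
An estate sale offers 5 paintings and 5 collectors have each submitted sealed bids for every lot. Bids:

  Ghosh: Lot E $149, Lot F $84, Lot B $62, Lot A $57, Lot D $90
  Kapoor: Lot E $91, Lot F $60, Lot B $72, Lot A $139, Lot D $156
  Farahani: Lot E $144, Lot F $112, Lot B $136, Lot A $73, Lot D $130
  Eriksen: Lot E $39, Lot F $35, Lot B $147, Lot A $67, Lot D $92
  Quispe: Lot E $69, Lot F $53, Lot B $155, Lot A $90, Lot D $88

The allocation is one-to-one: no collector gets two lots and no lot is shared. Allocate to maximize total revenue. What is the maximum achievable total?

Max total: $654

This is a one-to-one assignment (maximum-weight bipartite matching).
Optimal: Ghosh→Lot E ($149), Kapoor→Lot D ($156), Farahani→Lot F ($112), Eriksen→Lot B ($147), Quispe→Lot A ($90) — total 149+156+112+147+90 = $654.
Row-greedy (each collector in turn takes its best remaining lot) gives $561, worse by 93.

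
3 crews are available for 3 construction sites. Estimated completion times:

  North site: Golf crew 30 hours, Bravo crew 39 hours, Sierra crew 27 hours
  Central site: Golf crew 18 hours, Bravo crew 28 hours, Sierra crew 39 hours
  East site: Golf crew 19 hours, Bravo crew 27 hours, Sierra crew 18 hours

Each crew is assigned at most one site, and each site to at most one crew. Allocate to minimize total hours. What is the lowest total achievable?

This is a one-to-one assignment (minimum-cost bipartite matching).
Optimal: Golf crew→Central site (18 hours), Bravo crew→East site (27 hours), Sierra crew→North site (27 hours) — total 18+27+27 = 72 hours.
Min-entry greedy (repeatedly take the single cheapest remaining cell) gives 75 hours, worse by 3.
Every other assignment is strictly worse.

Min total: 72 hours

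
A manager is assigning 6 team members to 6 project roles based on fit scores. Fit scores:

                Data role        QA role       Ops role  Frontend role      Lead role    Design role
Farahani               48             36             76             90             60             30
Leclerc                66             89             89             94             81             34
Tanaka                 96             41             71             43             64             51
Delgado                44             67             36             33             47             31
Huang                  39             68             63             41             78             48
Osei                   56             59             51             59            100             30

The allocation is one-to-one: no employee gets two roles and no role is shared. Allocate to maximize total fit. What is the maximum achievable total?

Optimal: Farahani→Frontend role (90 pts), Leclerc→Ops role (89 pts), Tanaka→Data role (96 pts), Delgado→QA role (67 pts), Huang→Design role (48 pts), Osei→Lead role (100 pts) — total 90+89+96+67+48+100 = 490 pts.
Column-greedy (each role in turn goes to its best remaining employee) gives 429 pts, worse by 61.
Swapping Huang↔Tanaka (Huang→Data role 39 pts, Tanaka→Design role 51 pts) loses 54.

Max total: 490 pts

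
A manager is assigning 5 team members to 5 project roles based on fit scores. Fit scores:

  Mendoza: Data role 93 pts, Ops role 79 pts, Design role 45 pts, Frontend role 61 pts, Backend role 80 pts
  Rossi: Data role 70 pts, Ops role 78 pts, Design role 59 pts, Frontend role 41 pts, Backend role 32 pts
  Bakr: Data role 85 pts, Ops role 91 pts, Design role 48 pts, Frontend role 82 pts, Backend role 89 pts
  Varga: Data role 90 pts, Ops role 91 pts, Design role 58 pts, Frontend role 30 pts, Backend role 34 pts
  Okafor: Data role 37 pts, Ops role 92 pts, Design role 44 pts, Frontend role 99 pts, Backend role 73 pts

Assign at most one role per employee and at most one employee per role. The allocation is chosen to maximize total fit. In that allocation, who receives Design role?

This is a one-to-one assignment (maximum-weight bipartite matching).
Optimal: Mendoza→Data role (93 pts), Rossi→Design role (59 pts), Bakr→Backend role (89 pts), Varga→Ops role (91 pts), Okafor→Frontend role (99 pts) — total 93+59+89+91+99 = 431 pts.
Row-greedy (each employee in turn takes its best remaining role) gives 417 pts, worse by 14.
Next-best assignment: Mendoza→Backend role, Rossi→Design role, Bakr→Ops role, Varga→Data role, Okafor→Frontend role = 419 pts.
Swapping Varga↔Okafor (Varga→Frontend role 30 pts, Okafor→Ops role 92 pts) loses 68.
Rossi's own top role is Ops role (78 pts), but forcing Rossi→Ops role and reassigning the rest optimally gives only 417 pts — worse by 14.

Rossi receives Design role.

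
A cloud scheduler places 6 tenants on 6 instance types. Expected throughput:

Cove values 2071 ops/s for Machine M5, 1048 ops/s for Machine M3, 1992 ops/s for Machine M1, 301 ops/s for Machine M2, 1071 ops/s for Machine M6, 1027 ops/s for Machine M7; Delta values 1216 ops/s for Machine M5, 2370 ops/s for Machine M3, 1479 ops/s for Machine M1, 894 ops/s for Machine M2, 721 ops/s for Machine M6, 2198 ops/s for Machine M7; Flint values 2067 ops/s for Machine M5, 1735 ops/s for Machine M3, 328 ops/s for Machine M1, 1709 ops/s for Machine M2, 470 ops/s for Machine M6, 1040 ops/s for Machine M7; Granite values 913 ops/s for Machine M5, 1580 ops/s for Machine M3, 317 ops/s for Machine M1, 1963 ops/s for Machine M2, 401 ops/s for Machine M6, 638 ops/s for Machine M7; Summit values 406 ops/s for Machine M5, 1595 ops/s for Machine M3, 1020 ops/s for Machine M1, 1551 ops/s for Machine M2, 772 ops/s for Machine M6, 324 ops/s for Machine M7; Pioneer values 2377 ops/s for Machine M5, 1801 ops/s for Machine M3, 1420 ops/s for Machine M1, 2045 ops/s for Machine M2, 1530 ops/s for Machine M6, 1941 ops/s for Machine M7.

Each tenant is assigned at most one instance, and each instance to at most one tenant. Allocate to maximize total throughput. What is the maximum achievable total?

Maximum total: 11345 ops/s

Optimal: Cove→Machine M1 (1992 ops/s), Delta→Machine M7 (2198 ops/s), Flint→Machine M5 (2067 ops/s), Granite→Machine M2 (1963 ops/s), Summit→Machine M3 (1595 ops/s), Pioneer→Machine M6 (1530 ops/s) — total 1992+2198+2067+1963+1595+1530 = 11345 ops/s.
Max-entry greedy (repeatedly take the single best remaining cell) gives 10514 ops/s, worse by 831.
No other one-to-one assignment exceeds 11345 ops/s.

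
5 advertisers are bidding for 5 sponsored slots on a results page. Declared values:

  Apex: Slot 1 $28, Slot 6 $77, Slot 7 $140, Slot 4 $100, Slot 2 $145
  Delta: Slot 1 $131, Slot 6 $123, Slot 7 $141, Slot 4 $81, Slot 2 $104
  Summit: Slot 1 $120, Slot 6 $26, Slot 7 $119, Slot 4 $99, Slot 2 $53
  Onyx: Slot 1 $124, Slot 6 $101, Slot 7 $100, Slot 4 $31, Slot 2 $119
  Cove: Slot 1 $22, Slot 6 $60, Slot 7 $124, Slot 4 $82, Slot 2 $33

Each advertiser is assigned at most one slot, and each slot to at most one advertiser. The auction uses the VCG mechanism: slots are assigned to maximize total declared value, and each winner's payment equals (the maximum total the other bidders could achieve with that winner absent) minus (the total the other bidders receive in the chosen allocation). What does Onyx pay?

Onyx pays $21.

Efficient allocation: Apex→Slot 2 ($145), Delta→Slot 6 ($123), Summit→Slot 4 ($99), Onyx→Slot 1 ($124), Cove→Slot 7 ($124); total welfare W = $615.
Onyx receives Slot 1 at value $124, so the others get W − 124 = $491.
Without Onyx: best allocation of the remaining 4 bidders over all 5 slots is Apex→Slot 2 ($145), Delta→Slot 6 ($123), Summit→Slot 1 ($120), Cove→Slot 7 ($124), total $512.
VCG payment = (others' best without Onyx) − (others' welfare with Onyx) = 512 − 491 = $21.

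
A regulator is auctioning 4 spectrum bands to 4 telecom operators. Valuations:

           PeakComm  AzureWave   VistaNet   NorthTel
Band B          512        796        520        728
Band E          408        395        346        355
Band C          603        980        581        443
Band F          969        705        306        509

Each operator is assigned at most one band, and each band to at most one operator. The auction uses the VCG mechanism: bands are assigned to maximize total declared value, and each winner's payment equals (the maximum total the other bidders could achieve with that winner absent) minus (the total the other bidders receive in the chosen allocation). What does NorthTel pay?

NorthTel pays $174M.

Efficient allocation: PeakComm→Band F ($969M), AzureWave→Band C ($980M), VistaNet→Band E ($346M), NorthTel→Band B ($728M); total welfare W = $3023M.
NorthTel receives Band B at value $728M, so the others get W − 728 = $2295M.
Without NorthTel: best allocation of the remaining 3 bidders over all 4 bands is PeakComm→Band F ($969M), AzureWave→Band C ($980M), VistaNet→Band B ($520M), total $2469M.
VCG payment = (others' best without NorthTel) − (others' welfare with NorthTel) = 2469 − 2295 = $174M.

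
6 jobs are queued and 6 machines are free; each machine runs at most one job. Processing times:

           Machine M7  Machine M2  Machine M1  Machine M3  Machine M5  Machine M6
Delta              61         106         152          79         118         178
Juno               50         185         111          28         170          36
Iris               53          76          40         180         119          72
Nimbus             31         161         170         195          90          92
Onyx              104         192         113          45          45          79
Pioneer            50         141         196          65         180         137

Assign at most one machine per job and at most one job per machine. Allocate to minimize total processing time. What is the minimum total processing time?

Optimal: Delta→Machine M2 (106 min), Juno→Machine M6 (36 min), Iris→Machine M1 (40 min), Nimbus→Machine M7 (31 min), Onyx→Machine M5 (45 min), Pioneer→Machine M3 (65 min) — total 106+36+40+31+45+65 = 323 min.

Minimum total: 323 min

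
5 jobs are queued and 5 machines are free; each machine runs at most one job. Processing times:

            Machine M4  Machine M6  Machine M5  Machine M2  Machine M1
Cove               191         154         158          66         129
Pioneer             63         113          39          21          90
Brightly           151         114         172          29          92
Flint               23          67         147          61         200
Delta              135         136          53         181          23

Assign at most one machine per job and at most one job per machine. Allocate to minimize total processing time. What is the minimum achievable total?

Minimum total: 265 min

This is a one-to-one assignment (minimum-cost bipartite matching).
Optimal: Cove→Machine M2 (66 min), Pioneer→Machine M5 (39 min), Brightly→Machine M6 (114 min), Flint→Machine M4 (23 min), Delta→Machine M1 (23 min) — total 66+39+114+23+23 = 265 min.
Min-entry greedy (repeatedly take the single cheapest remaining cell) gives 339 min, worse by 74.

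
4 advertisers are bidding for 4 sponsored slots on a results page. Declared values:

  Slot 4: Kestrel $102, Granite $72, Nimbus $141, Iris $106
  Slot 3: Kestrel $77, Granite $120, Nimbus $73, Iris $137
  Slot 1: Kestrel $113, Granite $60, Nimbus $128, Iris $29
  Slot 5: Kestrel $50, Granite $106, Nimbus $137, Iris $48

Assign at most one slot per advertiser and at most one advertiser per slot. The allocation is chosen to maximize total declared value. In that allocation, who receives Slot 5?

This is a one-to-one assignment (maximum-weight bipartite matching).
Optimal: Kestrel→Slot 1 ($113), Granite→Slot 5 ($106), Nimbus→Slot 4 ($141), Iris→Slot 3 ($137) — total 113+106+141+137 = $497.
Row-greedy (each advertiser in turn takes its best remaining slot) gives $422, worse by 75.
Swapping Kestrel↔Iris (Kestrel→Slot 3 $77, Iris→Slot 1 $29) loses 144.
Granite's own top slot is Slot 3 ($120), but forcing Granite→Slot 3 and reassigning the rest optimally gives only $476 — worse by 21.

Granite receives Slot 5.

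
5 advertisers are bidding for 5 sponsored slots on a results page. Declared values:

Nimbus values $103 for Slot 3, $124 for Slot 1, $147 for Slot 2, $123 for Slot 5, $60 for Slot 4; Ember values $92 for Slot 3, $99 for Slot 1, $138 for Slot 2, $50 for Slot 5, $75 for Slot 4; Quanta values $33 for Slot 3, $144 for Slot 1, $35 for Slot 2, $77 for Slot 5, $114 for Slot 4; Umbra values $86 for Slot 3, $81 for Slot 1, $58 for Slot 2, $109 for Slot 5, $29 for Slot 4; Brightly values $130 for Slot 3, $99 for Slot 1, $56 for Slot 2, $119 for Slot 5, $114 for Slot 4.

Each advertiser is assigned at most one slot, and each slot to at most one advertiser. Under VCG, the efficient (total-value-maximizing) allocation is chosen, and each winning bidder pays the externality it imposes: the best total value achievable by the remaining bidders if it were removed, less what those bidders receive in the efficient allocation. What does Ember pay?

Efficient allocation: Nimbus→Slot 1 ($124), Ember→Slot 2 ($138), Quanta→Slot 4 ($114), Umbra→Slot 5 ($109), Brightly→Slot 3 ($130); total welfare W = $615.
Ember receives Slot 2 at value $138, so the others get W − 138 = $477.
Without Ember: best allocation of the remaining 4 bidders over all 5 slots is Nimbus→Slot 2 ($147), Quanta→Slot 1 ($144), Umbra→Slot 5 ($109), Brightly→Slot 3 ($130), total $530.
VCG payment = (others' best without Ember) − (others' welfare with Ember) = 530 − 477 = $53.

Ember pays $53.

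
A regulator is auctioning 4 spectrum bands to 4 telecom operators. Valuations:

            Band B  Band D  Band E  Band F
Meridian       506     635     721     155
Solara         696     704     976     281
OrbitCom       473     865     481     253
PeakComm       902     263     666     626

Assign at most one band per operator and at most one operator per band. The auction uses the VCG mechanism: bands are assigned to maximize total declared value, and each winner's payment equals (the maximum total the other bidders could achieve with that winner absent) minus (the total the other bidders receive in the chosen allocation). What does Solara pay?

Efficient allocation: Meridian→Band B ($506M), Solara→Band E ($976M), OrbitCom→Band D ($865M), PeakComm→Band F ($626M); total welfare W = $2973M.
Solara receives Band E at value $976M, so the others get W − 976 = $1997M.
Without Solara: best allocation of the remaining 3 bidders over all 4 bands is Meridian→Band E ($721M), OrbitCom→Band D ($865M), PeakComm→Band B ($902M), total $2488M.
VCG payment = (others' best without Solara) − (others' welfare with Solara) = 2488 − 1997 = $491M.

Solara pays $491M.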